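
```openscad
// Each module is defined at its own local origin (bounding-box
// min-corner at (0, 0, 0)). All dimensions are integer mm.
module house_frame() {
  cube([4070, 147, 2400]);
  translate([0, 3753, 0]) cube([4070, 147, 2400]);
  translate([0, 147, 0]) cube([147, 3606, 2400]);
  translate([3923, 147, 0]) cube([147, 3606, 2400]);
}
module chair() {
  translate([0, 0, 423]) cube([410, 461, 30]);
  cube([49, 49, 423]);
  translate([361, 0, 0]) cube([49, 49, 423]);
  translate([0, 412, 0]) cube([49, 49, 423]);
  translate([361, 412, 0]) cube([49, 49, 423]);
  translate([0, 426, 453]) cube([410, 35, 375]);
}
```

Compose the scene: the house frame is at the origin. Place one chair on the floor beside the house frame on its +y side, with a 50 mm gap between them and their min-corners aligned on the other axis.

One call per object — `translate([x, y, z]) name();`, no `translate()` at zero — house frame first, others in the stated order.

house_frame();
translate([0, 3950, 0]) chair();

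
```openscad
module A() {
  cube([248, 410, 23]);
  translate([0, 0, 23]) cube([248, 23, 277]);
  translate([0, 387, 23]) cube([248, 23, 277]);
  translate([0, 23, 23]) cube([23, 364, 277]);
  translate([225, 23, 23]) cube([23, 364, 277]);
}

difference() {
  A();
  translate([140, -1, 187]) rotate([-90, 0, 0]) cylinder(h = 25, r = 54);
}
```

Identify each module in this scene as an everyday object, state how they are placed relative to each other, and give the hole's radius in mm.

A is an open box. The open box has a circular hole through its front wall. The hole's radius is 54 mm.

The subtracted cylinder has r = 54 mm.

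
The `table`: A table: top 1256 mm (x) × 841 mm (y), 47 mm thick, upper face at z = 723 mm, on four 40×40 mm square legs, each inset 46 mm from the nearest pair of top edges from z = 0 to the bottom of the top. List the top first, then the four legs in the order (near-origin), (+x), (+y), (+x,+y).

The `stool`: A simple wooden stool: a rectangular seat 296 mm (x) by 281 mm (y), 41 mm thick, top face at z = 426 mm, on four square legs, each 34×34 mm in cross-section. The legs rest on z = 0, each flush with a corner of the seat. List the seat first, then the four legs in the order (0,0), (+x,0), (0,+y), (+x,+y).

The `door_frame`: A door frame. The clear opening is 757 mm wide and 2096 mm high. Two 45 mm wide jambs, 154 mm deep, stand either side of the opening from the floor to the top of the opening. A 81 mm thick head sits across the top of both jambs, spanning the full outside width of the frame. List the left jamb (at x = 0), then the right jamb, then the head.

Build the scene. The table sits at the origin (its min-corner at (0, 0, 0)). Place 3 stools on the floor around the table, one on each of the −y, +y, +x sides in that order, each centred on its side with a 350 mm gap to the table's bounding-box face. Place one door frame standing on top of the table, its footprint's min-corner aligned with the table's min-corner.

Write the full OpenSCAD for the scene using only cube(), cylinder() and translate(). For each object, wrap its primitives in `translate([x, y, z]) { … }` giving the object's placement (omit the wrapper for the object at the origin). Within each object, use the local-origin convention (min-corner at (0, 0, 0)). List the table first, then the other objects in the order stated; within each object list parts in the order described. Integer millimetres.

translate([0, 0, 676]) cube([1256, 841, 47]);
translate([46, 46, 0]) cube([40, 40, 676]);
translate([1170, 46, 0]) cube([40, 40, 676]);
translate([46, 755, 0]) cube([40, 40, 676]);
translate([1170, 755, 0]) cube([40, 40, 676]);
translate([480, -631, 0]) {
  translate([0, 0, 385]) cube([296, 281, 41]);
  cube([34, 34, 385]);
  translate([262, 0, 0]) cube([34, 34, 385]);
  translate([0, 247, 0]) cube([34, 34, 385]);
  translate([262, 247, 0]) cube([34, 34, 385]);
}
translate([480, 1191, 0]) {
  translate([0, 0, 385]) cube([296, 281, 41]);
  cube([34, 34, 385]);
  translate([262, 0, 0]) cube([34, 34, 385]);
  translate([0, 247, 0]) cube([34, 34, 385]);
  translate([262, 247, 0]) cube([34, 34, 385]);
}
translate([1606, 280, 0]) {
  translate([0, 0, 385]) cube([296, 281, 41]);
  cube([34, 34, 385]);
  translate([262, 0, 0]) cube([34, 34, 385]);
  translate([0, 247, 0]) cube([34, 34, 385]);
  translate([262, 247, 0]) cube([34, 34, 385]);
}
translate([0, 0, 723]) {
  cube([45, 154, 2096]);
  translate([802, 0, 0]) cube([45, 154, 2096]);
  translate([0, 0, 2096]) cube([847, 154, 81]);
}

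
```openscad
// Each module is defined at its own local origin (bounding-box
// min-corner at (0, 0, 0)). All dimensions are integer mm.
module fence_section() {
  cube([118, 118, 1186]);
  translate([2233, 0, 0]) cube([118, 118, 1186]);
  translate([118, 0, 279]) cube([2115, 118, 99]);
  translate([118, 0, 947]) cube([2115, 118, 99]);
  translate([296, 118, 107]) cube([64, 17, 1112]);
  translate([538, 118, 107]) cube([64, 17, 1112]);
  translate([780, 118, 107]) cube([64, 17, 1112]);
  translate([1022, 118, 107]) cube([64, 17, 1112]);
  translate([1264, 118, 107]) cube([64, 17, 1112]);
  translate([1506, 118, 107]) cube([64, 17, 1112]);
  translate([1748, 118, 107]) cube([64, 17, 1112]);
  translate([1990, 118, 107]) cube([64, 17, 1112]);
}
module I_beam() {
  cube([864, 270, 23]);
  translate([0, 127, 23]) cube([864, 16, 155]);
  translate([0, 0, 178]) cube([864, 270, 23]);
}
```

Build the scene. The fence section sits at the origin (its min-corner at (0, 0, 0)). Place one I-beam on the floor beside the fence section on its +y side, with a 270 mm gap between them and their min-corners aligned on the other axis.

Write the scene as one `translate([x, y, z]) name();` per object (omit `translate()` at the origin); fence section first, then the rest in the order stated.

fence_section();
translate([0, 405, 0]) I_beam();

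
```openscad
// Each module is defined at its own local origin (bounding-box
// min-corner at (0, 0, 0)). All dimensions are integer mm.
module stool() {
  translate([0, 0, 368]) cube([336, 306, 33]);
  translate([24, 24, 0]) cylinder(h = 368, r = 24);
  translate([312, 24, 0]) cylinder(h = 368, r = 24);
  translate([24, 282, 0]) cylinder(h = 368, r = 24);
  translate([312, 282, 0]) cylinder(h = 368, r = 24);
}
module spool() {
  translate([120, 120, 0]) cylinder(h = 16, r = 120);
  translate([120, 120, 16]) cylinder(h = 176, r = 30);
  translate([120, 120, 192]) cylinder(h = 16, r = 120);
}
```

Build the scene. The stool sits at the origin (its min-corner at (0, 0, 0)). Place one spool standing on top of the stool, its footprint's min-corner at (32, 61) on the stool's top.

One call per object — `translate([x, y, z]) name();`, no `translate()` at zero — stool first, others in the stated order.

stool();
translate([32, 61, 401]) spool();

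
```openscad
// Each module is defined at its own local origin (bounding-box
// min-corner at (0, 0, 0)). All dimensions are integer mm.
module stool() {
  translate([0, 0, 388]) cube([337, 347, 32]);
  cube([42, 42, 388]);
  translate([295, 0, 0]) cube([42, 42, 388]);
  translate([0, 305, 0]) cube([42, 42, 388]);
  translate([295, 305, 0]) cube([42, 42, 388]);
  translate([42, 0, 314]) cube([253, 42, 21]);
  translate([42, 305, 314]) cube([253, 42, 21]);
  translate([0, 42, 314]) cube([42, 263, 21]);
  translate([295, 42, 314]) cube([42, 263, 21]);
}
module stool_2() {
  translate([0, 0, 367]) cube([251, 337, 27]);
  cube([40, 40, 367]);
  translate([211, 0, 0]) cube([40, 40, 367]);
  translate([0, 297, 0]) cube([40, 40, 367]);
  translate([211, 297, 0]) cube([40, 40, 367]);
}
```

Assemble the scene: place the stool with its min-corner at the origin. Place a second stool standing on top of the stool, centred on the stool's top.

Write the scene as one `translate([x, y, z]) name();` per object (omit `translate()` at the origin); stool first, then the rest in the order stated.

stool();
translate([43, 5, 420]) stool_2();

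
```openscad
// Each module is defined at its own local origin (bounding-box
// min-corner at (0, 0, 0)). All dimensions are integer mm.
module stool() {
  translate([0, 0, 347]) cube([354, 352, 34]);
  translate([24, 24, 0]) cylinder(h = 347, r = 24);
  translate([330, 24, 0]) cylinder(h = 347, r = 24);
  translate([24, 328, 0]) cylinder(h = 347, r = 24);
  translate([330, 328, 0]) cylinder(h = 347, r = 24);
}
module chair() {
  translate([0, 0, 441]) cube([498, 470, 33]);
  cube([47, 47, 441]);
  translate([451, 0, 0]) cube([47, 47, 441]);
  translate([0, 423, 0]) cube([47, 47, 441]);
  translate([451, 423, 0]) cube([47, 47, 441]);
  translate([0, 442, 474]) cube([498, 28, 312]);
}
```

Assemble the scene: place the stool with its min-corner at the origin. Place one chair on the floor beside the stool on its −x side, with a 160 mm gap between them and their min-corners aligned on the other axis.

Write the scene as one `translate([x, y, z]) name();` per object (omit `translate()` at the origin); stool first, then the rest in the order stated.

stool();
translate([-658, 0, 0]) chair();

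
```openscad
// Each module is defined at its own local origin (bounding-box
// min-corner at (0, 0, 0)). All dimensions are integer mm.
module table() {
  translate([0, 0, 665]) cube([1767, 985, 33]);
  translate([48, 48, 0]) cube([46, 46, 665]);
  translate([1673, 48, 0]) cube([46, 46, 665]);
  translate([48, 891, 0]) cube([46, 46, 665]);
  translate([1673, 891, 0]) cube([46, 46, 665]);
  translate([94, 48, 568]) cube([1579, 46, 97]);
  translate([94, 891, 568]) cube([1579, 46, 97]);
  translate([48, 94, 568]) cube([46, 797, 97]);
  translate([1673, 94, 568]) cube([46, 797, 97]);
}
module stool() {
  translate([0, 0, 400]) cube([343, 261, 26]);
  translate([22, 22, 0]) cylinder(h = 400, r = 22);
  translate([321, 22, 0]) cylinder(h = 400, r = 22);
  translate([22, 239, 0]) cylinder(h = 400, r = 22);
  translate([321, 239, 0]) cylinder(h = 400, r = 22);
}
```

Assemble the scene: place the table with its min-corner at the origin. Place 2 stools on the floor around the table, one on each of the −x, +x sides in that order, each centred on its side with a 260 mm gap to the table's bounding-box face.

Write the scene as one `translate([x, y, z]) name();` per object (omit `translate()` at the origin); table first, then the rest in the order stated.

table();
translate([-603, 362, 0]) stool();
translate([2027, 362, 0]) stool();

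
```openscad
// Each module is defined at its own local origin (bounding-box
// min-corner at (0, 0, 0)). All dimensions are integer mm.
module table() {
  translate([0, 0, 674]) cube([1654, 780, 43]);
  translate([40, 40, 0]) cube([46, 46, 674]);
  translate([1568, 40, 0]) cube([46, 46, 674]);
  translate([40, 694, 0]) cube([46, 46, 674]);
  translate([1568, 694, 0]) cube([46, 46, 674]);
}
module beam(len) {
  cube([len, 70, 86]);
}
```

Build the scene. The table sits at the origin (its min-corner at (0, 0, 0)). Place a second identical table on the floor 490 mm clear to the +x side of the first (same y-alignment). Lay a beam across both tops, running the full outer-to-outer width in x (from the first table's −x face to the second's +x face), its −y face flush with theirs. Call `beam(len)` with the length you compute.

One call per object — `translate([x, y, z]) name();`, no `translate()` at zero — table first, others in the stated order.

table();
translate([2144, 0, 0]) table();
translate([0, 0, 717]) beam(3798);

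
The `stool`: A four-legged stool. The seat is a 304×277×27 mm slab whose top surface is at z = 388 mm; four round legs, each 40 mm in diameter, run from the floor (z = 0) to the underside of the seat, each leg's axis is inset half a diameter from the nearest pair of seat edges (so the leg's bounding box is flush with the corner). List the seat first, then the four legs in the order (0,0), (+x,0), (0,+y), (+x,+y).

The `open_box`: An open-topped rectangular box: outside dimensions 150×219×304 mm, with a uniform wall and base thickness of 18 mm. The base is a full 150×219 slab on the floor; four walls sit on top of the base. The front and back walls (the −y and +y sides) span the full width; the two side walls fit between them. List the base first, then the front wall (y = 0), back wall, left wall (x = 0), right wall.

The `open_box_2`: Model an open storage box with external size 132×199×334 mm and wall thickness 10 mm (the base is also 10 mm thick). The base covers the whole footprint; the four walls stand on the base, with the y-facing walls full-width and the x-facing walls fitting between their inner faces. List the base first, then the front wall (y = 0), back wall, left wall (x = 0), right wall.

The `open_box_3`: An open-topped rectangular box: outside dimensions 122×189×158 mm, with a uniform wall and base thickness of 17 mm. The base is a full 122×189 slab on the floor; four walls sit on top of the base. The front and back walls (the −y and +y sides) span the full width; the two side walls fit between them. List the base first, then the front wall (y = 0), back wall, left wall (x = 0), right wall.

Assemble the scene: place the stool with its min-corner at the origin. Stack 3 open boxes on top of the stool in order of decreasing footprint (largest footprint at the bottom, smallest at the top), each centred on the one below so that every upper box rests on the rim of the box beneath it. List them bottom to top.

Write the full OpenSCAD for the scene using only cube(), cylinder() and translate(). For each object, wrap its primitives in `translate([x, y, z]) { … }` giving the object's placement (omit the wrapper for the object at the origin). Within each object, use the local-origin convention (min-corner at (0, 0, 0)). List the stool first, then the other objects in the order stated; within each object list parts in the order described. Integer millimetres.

translate([0, 0, 361]) cube([304, 277, 27]);
translate([20, 20, 0]) cylinder(h = 361, r = 20);
translate([284, 20, 0]) cylinder(h = 361, r = 20);
translate([20, 257, 0]) cylinder(h = 361, r = 20);
translate([284, 257, 0]) cylinder(h = 361, r = 20);
translate([77, 29, 388]) {
  cube([150, 219, 18]);
  translate([0, 0, 18]) cube([150, 18, 286]);
  translate([0, 201, 18]) cube([150, 18, 286]);
  translate([0, 18, 18]) cube([18, 183, 286]);
  translate([132, 18, 18]) cube([18, 183, 286]);
}
translate([86, 39, 692]) {
  cube([132, 199, 10]);
  translate([0, 0, 10]) cube([132, 10, 324]);
  translate([0, 189, 10]) cube([132, 10, 324]);
  translate([0, 10, 10]) cube([10, 179, 324]);
  translate([122, 10, 10]) cube([10, 179, 324]);
}
translate([91, 44, 1026]) {
  cube([122, 189, 17]);
  translate([0, 0, 17]) cube([122, 17, 141]);
  translate([0, 172, 17]) cube([122, 17, 141]);
  translate([0, 17, 17]) cube([17, 155, 141]);
  translate([105, 17, 17]) cube([17, 155, 141]);
}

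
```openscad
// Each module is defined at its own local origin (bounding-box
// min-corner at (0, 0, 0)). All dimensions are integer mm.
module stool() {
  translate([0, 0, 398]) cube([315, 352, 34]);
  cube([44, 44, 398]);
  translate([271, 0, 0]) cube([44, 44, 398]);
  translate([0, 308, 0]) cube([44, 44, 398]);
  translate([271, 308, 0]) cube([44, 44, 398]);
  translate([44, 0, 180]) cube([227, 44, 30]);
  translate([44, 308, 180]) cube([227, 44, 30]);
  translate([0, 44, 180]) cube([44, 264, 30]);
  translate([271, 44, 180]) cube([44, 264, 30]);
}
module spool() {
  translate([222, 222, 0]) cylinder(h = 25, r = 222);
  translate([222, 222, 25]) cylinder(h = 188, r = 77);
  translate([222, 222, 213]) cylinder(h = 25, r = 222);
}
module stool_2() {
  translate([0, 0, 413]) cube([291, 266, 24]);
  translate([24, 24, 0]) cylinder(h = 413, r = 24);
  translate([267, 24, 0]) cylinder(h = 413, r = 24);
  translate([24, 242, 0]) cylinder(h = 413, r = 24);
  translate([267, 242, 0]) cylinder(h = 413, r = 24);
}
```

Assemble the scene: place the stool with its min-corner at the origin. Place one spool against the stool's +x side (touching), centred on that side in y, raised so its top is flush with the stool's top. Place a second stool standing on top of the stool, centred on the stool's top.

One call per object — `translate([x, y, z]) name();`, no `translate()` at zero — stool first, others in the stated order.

stool();
translate([315, -46, 194]) spool();
translate([12, 43, 432]) stool_2();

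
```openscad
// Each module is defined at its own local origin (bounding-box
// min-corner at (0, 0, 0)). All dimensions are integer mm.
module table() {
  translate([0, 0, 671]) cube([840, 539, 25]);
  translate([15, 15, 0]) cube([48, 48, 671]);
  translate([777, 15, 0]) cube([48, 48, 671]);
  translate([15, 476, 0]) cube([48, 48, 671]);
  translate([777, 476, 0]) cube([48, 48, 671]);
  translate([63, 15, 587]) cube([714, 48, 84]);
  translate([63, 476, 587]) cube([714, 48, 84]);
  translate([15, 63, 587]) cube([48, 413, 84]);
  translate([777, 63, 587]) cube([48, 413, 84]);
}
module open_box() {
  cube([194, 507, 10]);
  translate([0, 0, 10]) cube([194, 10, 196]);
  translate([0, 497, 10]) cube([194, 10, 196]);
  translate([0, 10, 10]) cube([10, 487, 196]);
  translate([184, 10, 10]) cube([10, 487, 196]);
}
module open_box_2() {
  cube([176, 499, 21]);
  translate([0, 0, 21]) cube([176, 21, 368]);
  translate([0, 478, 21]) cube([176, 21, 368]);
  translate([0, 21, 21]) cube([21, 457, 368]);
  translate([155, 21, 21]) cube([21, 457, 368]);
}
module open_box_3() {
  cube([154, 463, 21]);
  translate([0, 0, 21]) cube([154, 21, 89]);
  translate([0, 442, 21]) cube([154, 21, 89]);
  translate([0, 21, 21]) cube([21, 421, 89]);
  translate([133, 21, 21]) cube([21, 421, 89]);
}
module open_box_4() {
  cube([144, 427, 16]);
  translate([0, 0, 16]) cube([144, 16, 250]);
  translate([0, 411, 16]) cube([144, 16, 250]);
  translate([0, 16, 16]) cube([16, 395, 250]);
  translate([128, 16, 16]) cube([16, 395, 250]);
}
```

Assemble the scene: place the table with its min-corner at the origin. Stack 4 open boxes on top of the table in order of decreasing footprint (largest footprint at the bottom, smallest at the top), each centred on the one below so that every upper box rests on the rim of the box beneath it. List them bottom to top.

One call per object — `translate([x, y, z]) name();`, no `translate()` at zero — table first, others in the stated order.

table();
translate([323, 16, 696]) open_box();
translate([332, 20, 902]) open_box_2();
translate([343, 38, 1291]) open_box_3();
translate([348, 56, 1401]) open_box_4();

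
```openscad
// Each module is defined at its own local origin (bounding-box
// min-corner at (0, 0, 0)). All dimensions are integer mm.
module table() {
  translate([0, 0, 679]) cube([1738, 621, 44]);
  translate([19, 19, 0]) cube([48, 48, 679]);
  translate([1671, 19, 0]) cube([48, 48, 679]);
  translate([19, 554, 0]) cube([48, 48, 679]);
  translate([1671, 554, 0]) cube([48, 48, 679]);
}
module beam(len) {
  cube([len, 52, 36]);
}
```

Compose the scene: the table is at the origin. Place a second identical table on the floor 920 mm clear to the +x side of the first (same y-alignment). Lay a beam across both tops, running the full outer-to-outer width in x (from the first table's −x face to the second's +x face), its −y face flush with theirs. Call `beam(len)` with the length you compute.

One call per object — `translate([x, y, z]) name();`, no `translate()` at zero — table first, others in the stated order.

table();
translate([2658, 0, 0]) table();
translate([0, 0, 723]) beam(4396);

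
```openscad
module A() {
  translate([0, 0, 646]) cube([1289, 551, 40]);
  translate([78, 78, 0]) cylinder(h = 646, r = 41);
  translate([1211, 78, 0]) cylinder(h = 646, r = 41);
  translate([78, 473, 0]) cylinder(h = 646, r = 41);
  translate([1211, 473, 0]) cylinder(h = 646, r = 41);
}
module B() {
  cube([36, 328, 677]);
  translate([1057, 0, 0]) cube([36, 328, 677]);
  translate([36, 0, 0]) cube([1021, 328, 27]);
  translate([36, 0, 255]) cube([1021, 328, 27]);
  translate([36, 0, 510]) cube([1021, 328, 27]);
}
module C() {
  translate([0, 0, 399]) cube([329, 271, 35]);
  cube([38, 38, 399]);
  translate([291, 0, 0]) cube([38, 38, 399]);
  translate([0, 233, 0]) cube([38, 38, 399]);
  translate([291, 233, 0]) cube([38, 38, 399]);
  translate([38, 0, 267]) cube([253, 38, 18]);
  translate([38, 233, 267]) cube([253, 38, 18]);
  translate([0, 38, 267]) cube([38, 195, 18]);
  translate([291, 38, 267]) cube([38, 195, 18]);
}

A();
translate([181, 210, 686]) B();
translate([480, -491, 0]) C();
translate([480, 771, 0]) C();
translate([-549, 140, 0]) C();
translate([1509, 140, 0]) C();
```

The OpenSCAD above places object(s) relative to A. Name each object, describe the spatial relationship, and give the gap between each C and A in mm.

A is a table. B is a bookshelf. C is a stool. The bookshelf is on top of the table. Four stools sit around the table at the −y, +y, −x, +x sides. The gap between each stool and the table is 220 mm.

Each stool's nearest face is 220 mm from the table's bounding box.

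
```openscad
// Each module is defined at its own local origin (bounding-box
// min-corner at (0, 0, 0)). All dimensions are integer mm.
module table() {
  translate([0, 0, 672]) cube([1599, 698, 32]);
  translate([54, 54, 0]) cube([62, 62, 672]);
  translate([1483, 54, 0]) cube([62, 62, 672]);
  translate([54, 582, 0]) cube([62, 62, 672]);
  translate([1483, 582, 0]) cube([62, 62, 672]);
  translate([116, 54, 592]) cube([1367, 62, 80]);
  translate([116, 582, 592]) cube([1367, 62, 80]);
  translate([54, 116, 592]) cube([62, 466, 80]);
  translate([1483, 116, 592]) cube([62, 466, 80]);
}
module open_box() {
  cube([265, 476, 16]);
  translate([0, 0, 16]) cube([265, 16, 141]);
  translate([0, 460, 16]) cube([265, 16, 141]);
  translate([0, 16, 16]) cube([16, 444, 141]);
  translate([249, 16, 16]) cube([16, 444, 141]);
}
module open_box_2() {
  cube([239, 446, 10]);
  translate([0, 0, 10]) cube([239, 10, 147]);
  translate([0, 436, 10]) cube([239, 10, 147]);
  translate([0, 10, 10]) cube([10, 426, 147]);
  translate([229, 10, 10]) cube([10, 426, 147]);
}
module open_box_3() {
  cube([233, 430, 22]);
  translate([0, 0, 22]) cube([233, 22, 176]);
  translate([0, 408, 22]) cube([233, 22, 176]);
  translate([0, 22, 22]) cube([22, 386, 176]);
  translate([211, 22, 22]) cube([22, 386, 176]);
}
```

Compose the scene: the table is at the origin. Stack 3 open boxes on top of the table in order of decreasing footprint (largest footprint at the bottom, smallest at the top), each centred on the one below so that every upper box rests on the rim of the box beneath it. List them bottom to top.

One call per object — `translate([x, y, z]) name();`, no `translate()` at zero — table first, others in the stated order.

table();
translate([667, 111, 704]) open_box();
translate([680, 126, 861]) open_box_2();
translate([683, 134, 1018]) open_box_3();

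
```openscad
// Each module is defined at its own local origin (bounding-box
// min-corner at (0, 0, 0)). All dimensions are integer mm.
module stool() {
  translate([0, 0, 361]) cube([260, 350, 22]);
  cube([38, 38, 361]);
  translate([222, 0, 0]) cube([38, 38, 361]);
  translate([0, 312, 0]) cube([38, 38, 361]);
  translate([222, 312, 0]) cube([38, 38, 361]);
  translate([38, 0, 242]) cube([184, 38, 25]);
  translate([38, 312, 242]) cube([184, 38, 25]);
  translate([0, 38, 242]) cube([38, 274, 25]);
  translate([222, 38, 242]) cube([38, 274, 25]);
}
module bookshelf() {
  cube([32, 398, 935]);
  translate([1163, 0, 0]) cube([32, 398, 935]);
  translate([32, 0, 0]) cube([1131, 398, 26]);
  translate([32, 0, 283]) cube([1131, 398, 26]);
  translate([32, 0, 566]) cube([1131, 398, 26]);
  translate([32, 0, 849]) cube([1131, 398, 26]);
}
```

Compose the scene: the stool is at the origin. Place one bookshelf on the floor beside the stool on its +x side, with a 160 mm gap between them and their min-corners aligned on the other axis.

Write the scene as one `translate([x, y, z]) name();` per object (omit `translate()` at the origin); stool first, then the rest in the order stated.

stool();
translate([420, 0, 0]) bookshelf();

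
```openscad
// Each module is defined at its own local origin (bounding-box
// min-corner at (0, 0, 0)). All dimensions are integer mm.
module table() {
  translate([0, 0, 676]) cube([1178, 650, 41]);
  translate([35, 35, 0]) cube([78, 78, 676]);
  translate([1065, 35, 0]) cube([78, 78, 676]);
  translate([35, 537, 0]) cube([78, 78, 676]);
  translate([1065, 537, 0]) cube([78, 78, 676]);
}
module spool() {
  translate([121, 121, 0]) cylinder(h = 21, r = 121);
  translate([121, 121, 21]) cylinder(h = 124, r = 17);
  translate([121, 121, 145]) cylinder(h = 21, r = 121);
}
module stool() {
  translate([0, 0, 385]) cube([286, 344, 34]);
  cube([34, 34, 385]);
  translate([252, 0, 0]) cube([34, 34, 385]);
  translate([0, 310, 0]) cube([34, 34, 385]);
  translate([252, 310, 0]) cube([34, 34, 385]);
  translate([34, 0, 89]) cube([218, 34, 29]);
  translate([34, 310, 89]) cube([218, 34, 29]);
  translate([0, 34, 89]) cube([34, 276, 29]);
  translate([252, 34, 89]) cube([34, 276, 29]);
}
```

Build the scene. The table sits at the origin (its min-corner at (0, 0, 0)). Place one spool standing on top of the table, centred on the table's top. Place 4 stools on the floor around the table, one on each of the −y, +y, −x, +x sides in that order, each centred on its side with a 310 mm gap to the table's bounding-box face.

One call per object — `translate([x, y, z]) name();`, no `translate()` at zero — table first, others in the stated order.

table();
translate([468, 204, 717]) spool();
translate([446, -654, 0]) stool();
translate([446, 960, 0]) stool();
translate([-596, 153, 0]) stool();
translate([1488, 153, 0]) stool();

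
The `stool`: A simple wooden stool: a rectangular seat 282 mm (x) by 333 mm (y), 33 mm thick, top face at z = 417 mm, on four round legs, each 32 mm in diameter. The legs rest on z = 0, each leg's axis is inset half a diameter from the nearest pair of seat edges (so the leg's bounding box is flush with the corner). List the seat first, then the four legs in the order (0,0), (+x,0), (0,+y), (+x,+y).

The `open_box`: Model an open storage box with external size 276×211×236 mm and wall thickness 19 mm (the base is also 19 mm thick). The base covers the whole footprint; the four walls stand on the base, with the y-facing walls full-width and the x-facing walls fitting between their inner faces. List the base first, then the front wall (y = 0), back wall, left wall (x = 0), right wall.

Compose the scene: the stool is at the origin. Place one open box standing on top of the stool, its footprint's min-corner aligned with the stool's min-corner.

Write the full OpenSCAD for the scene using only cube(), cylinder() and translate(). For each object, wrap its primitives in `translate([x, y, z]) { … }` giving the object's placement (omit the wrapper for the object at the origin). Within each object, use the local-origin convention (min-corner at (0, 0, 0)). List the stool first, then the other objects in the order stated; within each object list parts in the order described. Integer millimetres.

translate([0, 0, 384]) cube([282, 333, 33]);
translate([16, 16, 0]) cylinder(h = 384, r = 16);
translate([266, 16, 0]) cylinder(h = 384, r = 16);
translate([16, 317, 0]) cylinder(h = 384, r = 16);
translate([266, 317, 0]) cylinder(h = 384, r = 16);
translate([0, 0, 417]) {
  cube([276, 211, 19]);
  translate([0, 0, 19]) cube([276, 19, 217]);
  translate([0, 192, 19]) cube([276, 19, 217]);
  translate([0, 19, 19]) cube([19, 173, 217]);
  translate([257, 19, 19]) cube([19, 173, 217]);
}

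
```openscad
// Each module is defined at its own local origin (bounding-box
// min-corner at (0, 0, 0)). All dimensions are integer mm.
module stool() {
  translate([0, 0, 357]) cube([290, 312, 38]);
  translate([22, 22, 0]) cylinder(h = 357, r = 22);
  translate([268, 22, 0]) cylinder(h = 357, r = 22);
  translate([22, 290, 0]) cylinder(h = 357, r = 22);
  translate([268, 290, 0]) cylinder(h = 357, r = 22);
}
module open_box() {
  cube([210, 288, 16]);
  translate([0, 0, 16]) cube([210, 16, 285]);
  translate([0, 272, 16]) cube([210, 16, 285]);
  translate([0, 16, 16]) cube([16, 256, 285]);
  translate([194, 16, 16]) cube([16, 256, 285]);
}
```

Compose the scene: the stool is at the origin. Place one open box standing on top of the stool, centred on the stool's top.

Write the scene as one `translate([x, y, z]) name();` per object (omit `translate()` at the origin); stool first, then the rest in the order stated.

stool();
translate([40, 12, 395]) open_box();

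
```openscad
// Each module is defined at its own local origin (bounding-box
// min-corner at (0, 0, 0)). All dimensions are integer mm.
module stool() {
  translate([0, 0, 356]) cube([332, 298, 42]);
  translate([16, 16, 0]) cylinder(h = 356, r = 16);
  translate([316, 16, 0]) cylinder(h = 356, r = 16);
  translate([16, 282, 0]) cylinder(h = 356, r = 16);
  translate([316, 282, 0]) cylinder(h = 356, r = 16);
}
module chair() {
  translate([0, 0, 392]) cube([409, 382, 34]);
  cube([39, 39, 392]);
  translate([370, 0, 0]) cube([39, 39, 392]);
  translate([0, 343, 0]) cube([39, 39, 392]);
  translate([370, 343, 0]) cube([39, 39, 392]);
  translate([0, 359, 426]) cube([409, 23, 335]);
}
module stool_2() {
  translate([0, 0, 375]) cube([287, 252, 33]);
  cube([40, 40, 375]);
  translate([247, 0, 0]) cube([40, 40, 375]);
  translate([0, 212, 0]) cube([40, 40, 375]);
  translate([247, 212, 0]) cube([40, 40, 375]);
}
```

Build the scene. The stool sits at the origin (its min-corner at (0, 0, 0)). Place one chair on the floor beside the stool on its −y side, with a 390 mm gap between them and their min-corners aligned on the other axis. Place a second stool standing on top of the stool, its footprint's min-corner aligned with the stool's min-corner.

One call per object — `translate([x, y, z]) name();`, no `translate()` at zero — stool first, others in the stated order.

stool();
translate([0, -772, 0]) chair();
translate([0, 0, 398]) stool_2();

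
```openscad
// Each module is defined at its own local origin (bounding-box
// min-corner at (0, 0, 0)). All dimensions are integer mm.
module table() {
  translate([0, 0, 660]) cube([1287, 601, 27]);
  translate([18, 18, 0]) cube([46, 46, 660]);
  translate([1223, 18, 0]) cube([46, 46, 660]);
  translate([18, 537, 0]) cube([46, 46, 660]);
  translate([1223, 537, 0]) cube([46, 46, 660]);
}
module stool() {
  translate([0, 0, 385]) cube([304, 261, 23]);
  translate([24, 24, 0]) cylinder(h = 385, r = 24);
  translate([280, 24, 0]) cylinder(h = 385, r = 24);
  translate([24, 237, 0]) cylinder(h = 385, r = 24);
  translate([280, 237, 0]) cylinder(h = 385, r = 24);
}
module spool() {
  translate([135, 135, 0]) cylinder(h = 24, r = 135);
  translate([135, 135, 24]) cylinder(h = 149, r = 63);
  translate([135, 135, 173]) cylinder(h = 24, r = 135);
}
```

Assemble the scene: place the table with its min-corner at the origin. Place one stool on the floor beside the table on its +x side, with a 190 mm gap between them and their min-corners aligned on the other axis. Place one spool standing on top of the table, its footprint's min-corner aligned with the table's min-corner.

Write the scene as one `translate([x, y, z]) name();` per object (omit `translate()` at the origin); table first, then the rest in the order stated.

table();
translate([1477, 0, 0]) stool();
translate([0, 0, 687]) spool();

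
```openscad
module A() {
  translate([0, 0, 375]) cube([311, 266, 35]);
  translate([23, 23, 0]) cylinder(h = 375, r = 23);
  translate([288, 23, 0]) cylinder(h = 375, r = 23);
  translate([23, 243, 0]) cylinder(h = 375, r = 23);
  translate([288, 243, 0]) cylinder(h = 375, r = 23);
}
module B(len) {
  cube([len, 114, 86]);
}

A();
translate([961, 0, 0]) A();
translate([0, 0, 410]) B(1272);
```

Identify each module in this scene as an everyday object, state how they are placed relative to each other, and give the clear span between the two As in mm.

A is a stool. B is a beam. A beam spans the tops of two stools. The clear span between the two stools is 650 mm.

Second stool starts at x = 961; first ends at x = 311; clear span = 961 − 311 = 650 mm.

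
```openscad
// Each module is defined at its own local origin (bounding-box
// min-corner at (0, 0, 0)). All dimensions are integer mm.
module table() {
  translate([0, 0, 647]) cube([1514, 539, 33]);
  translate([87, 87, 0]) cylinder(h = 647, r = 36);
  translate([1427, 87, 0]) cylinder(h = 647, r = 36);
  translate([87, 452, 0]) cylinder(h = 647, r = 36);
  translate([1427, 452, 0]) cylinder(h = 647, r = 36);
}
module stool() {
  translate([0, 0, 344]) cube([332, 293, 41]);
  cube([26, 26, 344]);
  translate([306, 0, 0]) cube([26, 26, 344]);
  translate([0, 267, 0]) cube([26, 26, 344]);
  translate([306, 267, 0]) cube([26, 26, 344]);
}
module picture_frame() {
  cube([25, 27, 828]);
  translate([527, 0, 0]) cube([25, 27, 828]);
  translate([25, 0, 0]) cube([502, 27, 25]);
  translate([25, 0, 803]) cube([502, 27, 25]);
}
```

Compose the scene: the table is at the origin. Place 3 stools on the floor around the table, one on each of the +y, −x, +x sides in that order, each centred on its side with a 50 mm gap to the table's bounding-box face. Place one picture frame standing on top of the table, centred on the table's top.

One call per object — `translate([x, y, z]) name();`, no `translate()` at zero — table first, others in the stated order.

table();
translate([591, 589, 0]) stool();
translate([-382, 123, 0]) stool();
translate([1564, 123, 0]) stool();
translate([481, 256, 680]) picture_frame();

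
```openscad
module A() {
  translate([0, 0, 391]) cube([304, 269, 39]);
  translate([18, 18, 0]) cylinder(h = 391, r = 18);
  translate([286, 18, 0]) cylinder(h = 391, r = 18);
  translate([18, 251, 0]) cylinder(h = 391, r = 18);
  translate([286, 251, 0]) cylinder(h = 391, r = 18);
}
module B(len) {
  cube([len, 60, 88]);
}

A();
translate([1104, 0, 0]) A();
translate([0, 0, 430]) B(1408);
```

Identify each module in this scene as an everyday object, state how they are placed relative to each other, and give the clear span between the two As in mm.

A is a stool. B is a beam. A beam spans the tops of two stools. The clear span between the two stools is 800 mm.

Second stool starts at x = 1104; first ends at x = 304; clear span = 1104 − 304 = 800 mm.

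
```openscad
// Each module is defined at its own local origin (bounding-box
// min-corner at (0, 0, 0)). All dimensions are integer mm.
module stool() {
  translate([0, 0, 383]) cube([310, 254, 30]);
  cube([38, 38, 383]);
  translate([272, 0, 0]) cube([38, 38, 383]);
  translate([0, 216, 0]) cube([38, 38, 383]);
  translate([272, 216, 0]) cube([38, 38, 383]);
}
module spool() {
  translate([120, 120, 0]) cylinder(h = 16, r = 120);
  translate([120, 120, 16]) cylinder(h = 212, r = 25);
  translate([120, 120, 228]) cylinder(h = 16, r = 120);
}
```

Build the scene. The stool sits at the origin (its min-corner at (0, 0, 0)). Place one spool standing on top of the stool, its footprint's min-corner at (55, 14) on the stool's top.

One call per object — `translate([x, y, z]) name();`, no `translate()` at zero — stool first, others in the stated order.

stool();
translate([55, 14, 413]) spool();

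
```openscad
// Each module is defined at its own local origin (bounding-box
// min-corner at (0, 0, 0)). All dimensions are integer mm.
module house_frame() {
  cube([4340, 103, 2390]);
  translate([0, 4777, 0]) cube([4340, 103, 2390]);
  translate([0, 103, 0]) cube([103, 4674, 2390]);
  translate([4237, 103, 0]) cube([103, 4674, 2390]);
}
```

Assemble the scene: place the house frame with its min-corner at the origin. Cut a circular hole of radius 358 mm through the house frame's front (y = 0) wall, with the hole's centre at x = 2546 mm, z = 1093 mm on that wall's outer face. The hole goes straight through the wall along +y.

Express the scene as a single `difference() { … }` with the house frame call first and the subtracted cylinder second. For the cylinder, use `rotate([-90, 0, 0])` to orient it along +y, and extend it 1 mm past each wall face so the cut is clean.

difference() {
  house_frame();
  translate([2546, -1, 1093]) rotate([-90, 0, 0]) cylinder(h = 105, r = 358);
}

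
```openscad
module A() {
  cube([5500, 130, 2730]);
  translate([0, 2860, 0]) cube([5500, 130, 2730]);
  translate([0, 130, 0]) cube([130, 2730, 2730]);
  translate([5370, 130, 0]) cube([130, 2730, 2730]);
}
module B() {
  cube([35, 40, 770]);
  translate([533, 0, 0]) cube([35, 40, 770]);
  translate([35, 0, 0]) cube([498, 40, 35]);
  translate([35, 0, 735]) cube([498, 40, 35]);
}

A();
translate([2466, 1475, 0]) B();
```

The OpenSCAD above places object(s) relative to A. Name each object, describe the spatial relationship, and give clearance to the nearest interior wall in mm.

A is a house frame. B is a picture frame. The picture frame sits inside the house frame, centred. The clearance to the nearest interior wall is 1345 mm.

Clearances: x = 2336, y = 1345; minimum 1345 mm.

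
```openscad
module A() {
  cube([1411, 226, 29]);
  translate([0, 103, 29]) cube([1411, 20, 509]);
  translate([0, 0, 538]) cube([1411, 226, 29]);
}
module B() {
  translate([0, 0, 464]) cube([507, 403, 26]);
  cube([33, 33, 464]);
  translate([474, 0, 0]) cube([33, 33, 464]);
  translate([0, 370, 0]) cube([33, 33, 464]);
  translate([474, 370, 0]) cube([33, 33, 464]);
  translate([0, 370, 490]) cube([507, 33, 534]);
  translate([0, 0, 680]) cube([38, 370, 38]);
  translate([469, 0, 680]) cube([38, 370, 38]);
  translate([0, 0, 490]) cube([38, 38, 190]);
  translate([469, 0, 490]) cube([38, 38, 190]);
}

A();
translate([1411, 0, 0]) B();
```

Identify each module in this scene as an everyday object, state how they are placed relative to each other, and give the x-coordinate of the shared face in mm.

A is an I-beam. B is a chair. The chair is against the I-beam's +x side, with their −y faces flush. The x-coordinate of the shared face is 1411 mm.

The I-beam's +x face and the chair's −x face are both at x = 1411 mm.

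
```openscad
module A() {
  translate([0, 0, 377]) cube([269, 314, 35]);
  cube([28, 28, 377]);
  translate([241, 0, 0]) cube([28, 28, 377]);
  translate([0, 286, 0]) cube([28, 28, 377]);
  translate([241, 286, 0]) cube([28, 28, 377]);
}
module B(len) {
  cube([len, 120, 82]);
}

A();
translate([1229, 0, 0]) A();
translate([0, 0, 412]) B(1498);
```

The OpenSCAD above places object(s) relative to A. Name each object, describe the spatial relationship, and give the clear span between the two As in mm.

A is a stool. B is a beam. A beam spans the tops of two stools. The clear span between the two stools is 960 mm.

Second stool starts at x = 1229; first ends at x = 269; clear span = 1229 − 269 = 960 mm.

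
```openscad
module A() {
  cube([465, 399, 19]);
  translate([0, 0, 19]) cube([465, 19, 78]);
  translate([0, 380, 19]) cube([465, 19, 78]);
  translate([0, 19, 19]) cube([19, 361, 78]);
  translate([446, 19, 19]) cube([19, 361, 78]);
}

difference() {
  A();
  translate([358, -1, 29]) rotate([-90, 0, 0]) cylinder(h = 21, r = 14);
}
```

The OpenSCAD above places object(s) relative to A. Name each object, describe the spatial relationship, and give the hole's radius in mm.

The subtracted cylinder has r = 14 mm.

A is an open box. The open box has a circular hole through its front wall. The hole's radius is 14 mm.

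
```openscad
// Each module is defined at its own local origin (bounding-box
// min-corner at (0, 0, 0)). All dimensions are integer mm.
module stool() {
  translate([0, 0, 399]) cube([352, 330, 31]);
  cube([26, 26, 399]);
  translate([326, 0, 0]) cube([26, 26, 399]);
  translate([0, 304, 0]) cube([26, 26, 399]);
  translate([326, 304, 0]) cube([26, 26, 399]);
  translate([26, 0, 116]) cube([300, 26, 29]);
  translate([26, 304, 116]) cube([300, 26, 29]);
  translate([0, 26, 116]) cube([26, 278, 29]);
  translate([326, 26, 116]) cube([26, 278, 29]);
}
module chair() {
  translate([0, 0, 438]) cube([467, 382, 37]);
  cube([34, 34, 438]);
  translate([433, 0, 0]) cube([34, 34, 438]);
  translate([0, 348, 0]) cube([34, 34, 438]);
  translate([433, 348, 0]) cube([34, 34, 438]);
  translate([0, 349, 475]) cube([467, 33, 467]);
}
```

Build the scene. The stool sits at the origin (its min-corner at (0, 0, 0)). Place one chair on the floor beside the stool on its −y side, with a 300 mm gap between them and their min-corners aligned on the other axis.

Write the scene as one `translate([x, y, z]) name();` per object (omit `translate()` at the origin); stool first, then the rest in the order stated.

stool();
translate([0, -682, 0]) chair();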